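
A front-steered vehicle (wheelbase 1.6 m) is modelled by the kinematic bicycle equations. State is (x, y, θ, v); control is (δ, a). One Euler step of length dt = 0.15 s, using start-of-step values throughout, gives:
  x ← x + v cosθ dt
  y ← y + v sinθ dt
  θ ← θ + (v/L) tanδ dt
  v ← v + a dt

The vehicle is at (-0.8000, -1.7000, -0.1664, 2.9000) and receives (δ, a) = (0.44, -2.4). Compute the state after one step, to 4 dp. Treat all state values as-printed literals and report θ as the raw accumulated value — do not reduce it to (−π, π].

x' = -0.8000 + 2.9000·cos(-0.1664)·0.15 = -0.3710
y' = -1.7000 + 2.9000·sin(-0.1664)·0.15 = -1.7721
θ' = -0.1664 + (2.9000/1.6)·tan(0.44)·0.15 = -0.0384
v' = 2.9000 − 2.4000·0.15 = 2.5400

(-0.3710, -1.7721, -0.0384, 2.5400)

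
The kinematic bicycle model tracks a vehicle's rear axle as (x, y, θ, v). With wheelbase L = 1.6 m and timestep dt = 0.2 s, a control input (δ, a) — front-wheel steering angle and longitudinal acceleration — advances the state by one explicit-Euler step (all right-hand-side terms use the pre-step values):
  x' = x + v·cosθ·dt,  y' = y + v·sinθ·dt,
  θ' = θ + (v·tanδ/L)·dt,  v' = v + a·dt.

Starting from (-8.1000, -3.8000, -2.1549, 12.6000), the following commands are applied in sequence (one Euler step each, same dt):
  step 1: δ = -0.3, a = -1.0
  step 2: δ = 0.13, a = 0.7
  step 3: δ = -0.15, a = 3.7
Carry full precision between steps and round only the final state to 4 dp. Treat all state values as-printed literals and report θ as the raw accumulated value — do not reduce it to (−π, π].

(-13.5814, -8.7098, -2.6764, 13.2800)

after step 1 (δ=-0.3, a=-1.0): (-9.489659, -5.902201, -2.642105, 12.400000)
after step 2 (δ=0.13, a=0.7): (-11.666672, -7.090062, -2.439462, 12.540000)
after step 3 (δ=-0.15, a=3.7): (-13.581449, -8.709844, -2.676366, 13.280000)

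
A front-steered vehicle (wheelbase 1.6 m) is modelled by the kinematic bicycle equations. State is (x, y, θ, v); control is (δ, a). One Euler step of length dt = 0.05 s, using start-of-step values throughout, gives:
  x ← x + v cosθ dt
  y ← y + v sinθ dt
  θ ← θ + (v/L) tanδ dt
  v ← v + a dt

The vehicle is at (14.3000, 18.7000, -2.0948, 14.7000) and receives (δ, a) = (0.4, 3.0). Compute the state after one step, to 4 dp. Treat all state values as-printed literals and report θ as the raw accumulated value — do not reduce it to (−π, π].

(13.9322, 18.0636, -1.9006, 14.8500)

x' = 14.3000 + 14.7000·cos(-2.0948)·0.05 = 13.9322
y' = 18.7000 + 14.7000·sin(-2.0948)·0.05 = 18.0636
θ' = -2.0948 + (14.7000/1.6)·tan(0.4)·0.05 = -1.9006
v' = 14.7000 + 3.0000·0.05 = 14.8500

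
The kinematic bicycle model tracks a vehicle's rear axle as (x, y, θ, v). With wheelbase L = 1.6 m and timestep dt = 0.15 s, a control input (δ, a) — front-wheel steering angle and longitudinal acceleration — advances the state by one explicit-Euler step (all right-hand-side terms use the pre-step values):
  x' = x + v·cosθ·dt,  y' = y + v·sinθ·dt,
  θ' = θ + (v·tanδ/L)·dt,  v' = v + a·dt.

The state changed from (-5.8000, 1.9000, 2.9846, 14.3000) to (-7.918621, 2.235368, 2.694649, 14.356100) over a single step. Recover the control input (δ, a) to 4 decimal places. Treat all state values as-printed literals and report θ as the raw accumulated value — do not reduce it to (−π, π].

δ = -0.2130, a = 0.3740

a = (v'−v)/dt = (0.056100)/0.15 = 0.3740
Δθ = θ'−θ = -0.289951;  (v·dt/L) = 14.3000·0.15/1.6 = 1.340625
tan δ = Δθ·L/(v·dt) = -0.216280  →  δ = -0.2130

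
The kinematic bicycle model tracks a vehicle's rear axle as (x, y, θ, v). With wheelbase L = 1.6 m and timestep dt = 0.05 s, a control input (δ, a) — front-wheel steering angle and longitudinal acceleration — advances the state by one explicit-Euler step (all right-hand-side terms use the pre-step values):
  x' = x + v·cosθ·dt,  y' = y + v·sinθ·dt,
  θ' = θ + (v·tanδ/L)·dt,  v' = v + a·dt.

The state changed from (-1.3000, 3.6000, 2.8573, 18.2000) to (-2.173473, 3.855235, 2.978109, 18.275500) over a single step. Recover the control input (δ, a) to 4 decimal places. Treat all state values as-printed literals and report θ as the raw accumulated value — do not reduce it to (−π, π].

a = (v'−v)/dt = (0.075500)/0.05 = 1.5100
Δθ = θ'−θ = 0.120809;  (v·dt/L) = 18.2000·0.05/1.6 = 0.568750
tan δ = Δθ·L/(v·dt) = 0.212411  →  δ = 0.2093

δ = 0.2093, a = 1.5100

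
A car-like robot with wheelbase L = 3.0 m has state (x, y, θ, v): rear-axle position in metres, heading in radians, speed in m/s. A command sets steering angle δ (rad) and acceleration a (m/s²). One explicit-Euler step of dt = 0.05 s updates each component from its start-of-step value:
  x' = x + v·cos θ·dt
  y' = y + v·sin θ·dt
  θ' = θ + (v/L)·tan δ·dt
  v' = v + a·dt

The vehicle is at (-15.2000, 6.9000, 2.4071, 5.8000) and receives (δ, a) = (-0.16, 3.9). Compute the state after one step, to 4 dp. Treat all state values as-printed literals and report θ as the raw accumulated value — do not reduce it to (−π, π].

(-15.4152, 7.0944, 2.3915, 5.9950)

x' = -15.2000 + 5.8000·cos(2.4071)·0.05 = -15.4152
y' = 6.9000 + 5.8000·sin(2.4071)·0.05 = 7.0944
θ' = 2.4071 + (5.8000/3.0)·tan(-0.16)·0.05 = 2.3915
v' = 5.8000 + 3.9000·0.05 = 5.9950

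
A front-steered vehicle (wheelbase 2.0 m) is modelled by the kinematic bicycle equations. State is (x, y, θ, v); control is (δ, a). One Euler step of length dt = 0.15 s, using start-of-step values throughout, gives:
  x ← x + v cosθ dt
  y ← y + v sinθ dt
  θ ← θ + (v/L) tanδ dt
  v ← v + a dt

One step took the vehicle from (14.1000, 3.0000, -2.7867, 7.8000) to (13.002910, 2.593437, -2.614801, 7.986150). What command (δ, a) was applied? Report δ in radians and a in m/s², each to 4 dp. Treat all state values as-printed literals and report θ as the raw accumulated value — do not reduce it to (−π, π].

δ = 0.2858, a = 1.2410

a = (v'−v)/dt = (0.186150)/0.15 = 1.2410
Δθ = θ'−θ = 0.171899;  (v·dt/L) = 7.8000·0.15/2.0 = 0.585000
tan δ = Δθ·L/(v·dt) = 0.293844  →  δ = 0.2858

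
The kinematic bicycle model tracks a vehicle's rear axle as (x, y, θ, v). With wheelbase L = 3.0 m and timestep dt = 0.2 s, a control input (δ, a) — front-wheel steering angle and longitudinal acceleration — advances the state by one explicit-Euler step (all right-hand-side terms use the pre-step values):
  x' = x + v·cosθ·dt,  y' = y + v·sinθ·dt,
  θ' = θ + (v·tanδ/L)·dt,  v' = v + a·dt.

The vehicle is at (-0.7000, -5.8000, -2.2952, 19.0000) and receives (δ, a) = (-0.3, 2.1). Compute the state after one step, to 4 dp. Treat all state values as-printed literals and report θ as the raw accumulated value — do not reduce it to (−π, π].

x' = -0.7000 + 19.0000·cos(-2.2952)·0.2 = -3.2182
y' = -5.8000 + 19.0000·sin(-2.2952)·0.2 = -8.6458
θ' = -2.2952 + (19.0000/3.0)·tan(-0.3)·0.2 = -2.6870
v' = 19.0000 + 2.1000·0.2 = 19.4200

(-3.2182, -8.6458, -2.6870, 19.4200)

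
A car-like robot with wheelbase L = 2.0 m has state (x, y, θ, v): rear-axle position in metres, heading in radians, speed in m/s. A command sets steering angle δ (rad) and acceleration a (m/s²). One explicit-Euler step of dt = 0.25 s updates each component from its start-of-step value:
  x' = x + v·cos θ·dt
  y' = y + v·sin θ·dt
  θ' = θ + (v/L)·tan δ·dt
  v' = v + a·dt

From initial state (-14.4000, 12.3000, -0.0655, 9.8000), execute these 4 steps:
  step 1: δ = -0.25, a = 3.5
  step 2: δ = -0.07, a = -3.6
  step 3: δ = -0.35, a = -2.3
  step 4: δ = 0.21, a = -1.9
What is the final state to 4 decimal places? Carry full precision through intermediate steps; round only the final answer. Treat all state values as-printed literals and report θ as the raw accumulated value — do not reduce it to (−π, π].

(-5.9012, 8.2163, -0.6728, 8.7250)

after step 1 (δ=-0.25, a=3.5): (-11.955254, 12.139640, -0.378294, 10.675000)
after step 2 (δ=-0.07, a=-3.6): (-9.475195, 11.153976, -0.471853, 9.775000)
after step 3 (δ=-0.35, a=-2.3): (-7.298479, 10.043199, -0.917872, 9.200000)
after step 4 (δ=0.21, a=-1.9): (-5.901202, 8.216285, -0.672758, 8.725000)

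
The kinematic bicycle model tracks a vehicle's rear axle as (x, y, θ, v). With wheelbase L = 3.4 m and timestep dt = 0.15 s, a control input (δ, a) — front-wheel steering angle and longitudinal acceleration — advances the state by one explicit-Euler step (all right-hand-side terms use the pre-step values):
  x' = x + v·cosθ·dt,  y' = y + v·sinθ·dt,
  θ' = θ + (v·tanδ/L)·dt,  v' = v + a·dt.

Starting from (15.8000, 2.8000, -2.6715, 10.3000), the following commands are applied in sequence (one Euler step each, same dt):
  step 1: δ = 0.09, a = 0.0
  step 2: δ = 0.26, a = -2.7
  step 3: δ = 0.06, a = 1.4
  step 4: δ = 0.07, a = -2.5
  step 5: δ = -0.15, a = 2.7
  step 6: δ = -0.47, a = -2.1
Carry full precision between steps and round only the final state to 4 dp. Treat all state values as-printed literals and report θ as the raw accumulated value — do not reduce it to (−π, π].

(8.3190, -2.2770, -2.7441, 9.8200)

after step 1 (δ=0.09, a=0.0): (14.422592, 2.100163, -2.630492, 10.300000)
after step 2 (δ=0.26, a=-2.7): (13.075032, 1.344446, -2.509609, 9.895000)
after step 3 (δ=0.06, a=1.4): (11.877455, 0.467630, -2.483385, 10.105000)
after step 4 (δ=0.07, a=-2.5): (10.678360, -0.459554, -2.452127, 9.730000)
after step 5 (δ=-0.15, a=2.7): (9.552231, -1.387979, -2.517004, 10.135000)
after step 6 (δ=-0.47, a=-2.1): (8.318998, -2.276966, -2.744132, 9.820000)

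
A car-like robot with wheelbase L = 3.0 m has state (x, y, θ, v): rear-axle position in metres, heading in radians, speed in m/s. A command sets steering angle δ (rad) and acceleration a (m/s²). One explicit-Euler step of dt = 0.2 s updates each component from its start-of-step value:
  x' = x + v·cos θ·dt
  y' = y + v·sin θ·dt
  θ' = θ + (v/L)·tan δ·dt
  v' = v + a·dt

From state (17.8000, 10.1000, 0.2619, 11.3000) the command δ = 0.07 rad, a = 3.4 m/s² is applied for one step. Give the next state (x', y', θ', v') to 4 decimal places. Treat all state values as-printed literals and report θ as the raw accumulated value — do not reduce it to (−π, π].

x' = 17.8000 + 11.3000·cos(0.2619)·0.2 = 19.9829
y' = 10.1000 + 11.3000·sin(0.2619)·0.2 = 10.6852
θ' = 0.2619 + (11.3000/3.0)·tan(0.07)·0.2 = 0.3147
v' = 11.3000 + 3.4000·0.2 = 11.9800

(19.9829, 10.6852, 0.3147, 11.9800)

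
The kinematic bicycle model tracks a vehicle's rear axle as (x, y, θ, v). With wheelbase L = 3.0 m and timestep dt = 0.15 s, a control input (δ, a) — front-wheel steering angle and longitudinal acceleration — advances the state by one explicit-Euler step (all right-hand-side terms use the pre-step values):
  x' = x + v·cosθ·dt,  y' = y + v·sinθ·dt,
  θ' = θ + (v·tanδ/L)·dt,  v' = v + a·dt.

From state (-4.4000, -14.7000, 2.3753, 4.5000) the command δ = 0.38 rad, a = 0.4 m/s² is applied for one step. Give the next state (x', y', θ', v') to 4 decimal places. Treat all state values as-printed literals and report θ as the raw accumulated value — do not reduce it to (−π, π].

(-4.8863, -14.2319, 2.4652, 4.5600)

x' = -4.4000 + 4.5000·cos(2.3753)·0.15 = -4.8863
y' = -14.7000 + 4.5000·sin(2.3753)·0.15 = -14.2319
θ' = 2.3753 + (4.5000/3.0)·tan(0.38)·0.15 = 2.4652
v' = 4.5000 + 0.4000·0.15 = 4.5600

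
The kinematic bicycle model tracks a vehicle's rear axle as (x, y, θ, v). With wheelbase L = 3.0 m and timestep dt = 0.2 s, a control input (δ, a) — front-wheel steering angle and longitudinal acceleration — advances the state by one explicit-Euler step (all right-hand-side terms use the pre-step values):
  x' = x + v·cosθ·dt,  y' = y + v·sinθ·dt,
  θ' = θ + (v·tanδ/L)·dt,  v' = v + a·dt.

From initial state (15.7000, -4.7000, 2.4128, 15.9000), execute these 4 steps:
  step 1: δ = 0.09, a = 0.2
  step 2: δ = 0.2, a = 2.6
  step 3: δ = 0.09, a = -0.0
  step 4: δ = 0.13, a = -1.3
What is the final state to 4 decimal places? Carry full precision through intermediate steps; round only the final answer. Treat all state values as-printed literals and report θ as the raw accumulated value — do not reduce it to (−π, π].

after step 1 (δ=0.09, a=0.2): (13.327787, -2.582217, 2.508458, 15.940000)
after step 2 (δ=0.2, a=2.6): (10.757694, -0.695959, 2.723872, 16.460000)
after step 3 (δ=0.09, a=-0.0): (7.748754, 0.639535, 2.822899, 16.460000)
after step 4 (δ=0.13, a=-1.3): (4.622521, 1.671004, 2.966362, 16.200000)

(4.6225, 1.6710, 2.9664, 16.2000)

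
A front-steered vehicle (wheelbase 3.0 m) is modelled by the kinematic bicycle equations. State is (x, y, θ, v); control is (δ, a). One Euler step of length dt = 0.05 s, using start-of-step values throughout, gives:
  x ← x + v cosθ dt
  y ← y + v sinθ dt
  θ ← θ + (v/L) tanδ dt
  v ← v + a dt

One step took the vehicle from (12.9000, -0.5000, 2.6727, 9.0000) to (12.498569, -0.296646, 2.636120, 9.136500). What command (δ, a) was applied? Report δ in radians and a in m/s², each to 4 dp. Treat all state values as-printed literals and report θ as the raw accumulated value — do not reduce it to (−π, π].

δ = -0.2392, a = 2.7300

a = (v'−v)/dt = (0.136500)/0.05 = 2.7300
Δθ = θ'−θ = -0.036580;  (v·dt/L) = 9.0000·0.05/3.0 = 0.150000
tan δ = Δθ·L/(v·dt) = -0.243867  →  δ = -0.2392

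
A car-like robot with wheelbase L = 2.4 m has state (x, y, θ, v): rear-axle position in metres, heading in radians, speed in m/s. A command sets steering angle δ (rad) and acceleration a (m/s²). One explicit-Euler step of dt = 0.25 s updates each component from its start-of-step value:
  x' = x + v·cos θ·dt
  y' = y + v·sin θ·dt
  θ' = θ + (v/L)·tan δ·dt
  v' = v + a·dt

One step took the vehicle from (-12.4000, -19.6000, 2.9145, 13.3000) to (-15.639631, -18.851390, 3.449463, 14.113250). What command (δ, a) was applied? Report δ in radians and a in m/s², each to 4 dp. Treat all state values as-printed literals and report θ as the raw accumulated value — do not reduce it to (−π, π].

δ = 0.3685, a = 3.2530

a = (v'−v)/dt = (0.813250)/0.25 = 3.2530
Δθ = θ'−θ = 0.534963;  (v·dt/L) = 13.3000·0.25/2.4 = 1.385417
tan δ = Δθ·L/(v·dt) = 0.386139  →  δ = 0.3685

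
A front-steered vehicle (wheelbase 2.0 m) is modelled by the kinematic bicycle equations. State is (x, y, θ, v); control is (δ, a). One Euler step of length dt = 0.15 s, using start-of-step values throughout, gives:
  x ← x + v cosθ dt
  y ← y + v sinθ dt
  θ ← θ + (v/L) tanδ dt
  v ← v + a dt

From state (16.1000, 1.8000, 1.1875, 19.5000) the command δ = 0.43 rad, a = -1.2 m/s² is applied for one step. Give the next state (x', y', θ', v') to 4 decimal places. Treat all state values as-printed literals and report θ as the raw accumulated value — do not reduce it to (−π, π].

x' = 16.1000 + 19.5000·cos(1.1875)·0.15 = 17.1939
y' = 1.8000 + 19.5000·sin(1.1875)·0.15 = 4.5128
θ' = 1.1875 + (19.5000/2.0)·tan(0.43)·0.15 = 1.8582
v' = 19.5000 − 1.2000·0.15 = 19.3200

(17.1939, 4.5128, 1.8582, 19.3200)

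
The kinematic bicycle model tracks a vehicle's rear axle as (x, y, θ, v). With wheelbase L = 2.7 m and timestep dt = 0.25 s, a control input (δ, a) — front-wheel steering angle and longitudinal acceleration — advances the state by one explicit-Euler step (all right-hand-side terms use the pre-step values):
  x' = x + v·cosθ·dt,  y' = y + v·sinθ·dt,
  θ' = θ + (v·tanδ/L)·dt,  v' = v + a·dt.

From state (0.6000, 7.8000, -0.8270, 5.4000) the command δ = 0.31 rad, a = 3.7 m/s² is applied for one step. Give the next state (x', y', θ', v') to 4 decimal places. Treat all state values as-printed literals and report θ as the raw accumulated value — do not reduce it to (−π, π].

x' = 0.6000 + 5.4000·cos(-0.8270)·0.25 = 1.5141
y' = 7.8000 + 5.4000·sin(-0.8270)·0.25 = 6.8065
θ' = -0.8270 + (5.4000/2.7)·tan(0.31)·0.25 = -0.6668
v' = 5.4000 + 3.7000·0.25 = 6.3250

(1.5141, 6.8065, -0.6668, 6.3250)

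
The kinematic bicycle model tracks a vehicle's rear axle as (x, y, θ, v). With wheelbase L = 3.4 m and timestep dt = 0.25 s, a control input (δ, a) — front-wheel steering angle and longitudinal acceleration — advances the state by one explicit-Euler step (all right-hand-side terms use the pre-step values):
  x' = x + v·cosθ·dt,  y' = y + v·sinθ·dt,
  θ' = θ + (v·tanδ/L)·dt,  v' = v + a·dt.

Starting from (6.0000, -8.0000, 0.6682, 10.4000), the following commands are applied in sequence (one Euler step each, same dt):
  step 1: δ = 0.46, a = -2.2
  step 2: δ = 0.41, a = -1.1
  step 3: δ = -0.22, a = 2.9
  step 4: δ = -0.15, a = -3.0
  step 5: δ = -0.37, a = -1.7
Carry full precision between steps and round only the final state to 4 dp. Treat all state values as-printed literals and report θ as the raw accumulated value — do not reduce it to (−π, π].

(11.7956, 2.6059, 0.8176, 9.1250)

after step 1 (δ=0.46, a=-2.2): (8.040839, -6.389107, 1.047073, 9.850000)
after step 2 (δ=0.41, a=-1.1): (9.272356, -4.256674, 1.361861, 9.575000)
after step 3 (δ=-0.22, a=2.9): (9.768865, -1.914982, 1.204423, 10.300000)
after step 4 (δ=-0.15, a=-3.0): (10.691312, 0.489121, 1.089960, 9.550000)
after step 5 (δ=-0.37, a=-1.7): (11.795581, 2.605899, 0.817600, 9.125000)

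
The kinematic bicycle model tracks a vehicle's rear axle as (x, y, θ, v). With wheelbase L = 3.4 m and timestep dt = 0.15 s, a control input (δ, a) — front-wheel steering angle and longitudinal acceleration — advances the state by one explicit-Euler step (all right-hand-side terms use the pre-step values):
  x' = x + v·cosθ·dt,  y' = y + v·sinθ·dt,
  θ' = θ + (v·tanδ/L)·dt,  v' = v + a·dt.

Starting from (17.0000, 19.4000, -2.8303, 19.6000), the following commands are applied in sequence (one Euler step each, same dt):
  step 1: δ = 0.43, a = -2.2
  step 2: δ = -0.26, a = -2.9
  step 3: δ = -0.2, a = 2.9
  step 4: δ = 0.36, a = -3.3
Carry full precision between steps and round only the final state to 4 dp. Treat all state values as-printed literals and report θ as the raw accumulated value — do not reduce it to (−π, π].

(6.7517, 14.4204, -2.5083, 18.7750)

after step 1 (δ=0.43, a=-2.2): (14.201301, 18.499509, -2.433728, 19.270000)
after step 2 (δ=-0.26, a=-2.9): (12.005238, 16.620068, -2.659885, 18.835000)
after step 3 (δ=-0.2, a=2.9): (9.501487, 15.311149, -2.828328, 19.270000)
after step 4 (δ=0.36, a=-3.3): (6.751660, 14.420396, -2.508330, 18.775000)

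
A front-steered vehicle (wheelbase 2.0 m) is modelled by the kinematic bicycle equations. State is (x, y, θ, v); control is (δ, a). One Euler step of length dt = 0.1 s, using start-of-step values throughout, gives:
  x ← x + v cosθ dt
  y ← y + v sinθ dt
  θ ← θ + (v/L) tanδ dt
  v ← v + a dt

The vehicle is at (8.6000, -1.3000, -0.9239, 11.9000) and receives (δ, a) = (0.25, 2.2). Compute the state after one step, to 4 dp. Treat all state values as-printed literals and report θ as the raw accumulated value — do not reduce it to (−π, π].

(9.3172, -2.2496, -0.7720, 12.1200)

x' = 8.6000 + 11.9000·cos(-0.9239)·0.1 = 9.3172
y' = -1.3000 + 11.9000·sin(-0.9239)·0.1 = -2.2496
θ' = -0.9239 + (11.9000/2.0)·tan(0.25)·0.1 = -0.7720
v' = 11.9000 + 2.2000·0.1 = 12.1200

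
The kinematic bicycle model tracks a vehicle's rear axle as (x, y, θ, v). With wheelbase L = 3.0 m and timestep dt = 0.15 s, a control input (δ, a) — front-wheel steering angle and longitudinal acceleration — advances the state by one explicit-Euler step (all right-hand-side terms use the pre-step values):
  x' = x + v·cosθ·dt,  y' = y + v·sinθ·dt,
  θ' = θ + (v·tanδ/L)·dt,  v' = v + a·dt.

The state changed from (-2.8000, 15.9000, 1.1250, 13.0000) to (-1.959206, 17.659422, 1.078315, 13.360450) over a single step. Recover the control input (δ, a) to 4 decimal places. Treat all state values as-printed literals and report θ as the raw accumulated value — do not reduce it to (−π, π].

a = (v'−v)/dt = (0.360450)/0.15 = 2.4030
Δθ = θ'−θ = -0.046685;  (v·dt/L) = 13.0000·0.15/3.0 = 0.650000
tan δ = Δθ·L/(v·dt) = -0.071823  →  δ = -0.0717

δ = -0.0717, a = 2.4030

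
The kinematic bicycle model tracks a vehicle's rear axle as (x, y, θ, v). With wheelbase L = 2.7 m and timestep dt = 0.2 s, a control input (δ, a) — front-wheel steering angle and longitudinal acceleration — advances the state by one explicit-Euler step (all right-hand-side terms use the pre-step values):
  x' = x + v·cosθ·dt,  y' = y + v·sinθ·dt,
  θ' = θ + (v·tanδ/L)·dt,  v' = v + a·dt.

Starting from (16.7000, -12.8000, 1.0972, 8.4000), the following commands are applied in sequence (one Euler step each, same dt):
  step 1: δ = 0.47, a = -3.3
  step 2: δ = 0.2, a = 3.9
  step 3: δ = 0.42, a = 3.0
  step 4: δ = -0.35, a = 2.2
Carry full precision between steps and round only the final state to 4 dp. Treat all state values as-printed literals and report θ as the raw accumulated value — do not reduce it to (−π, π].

(17.3449, -6.3020, 1.5647, 9.5600)

after step 1 (δ=0.47, a=-3.3): (17.466231, -11.304911, 1.413268, 7.740000)
after step 2 (δ=0.2, a=3.9): (17.709078, -9.776079, 1.529488, 8.520000)
after step 3 (δ=0.42, a=3.0): (17.779447, -8.073532, 1.811325, 9.120000)
after step 4 (δ=-0.35, a=2.2): (17.344941, -6.302041, 1.564728, 9.560000)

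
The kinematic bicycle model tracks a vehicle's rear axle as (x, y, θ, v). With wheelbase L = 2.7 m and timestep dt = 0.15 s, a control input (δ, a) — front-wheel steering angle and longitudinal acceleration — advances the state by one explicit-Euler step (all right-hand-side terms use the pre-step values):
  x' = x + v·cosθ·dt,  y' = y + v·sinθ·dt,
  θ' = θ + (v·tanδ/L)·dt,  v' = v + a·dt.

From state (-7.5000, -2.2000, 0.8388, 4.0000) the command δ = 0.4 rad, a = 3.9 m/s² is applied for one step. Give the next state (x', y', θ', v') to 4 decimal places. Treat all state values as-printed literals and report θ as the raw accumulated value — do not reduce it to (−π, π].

x' = -7.5000 + 4.0000·cos(0.8388)·0.15 = -7.0990
y' = -2.2000 + 4.0000·sin(0.8388)·0.15 = -1.7537
θ' = 0.8388 + (4.0000/2.7)·tan(0.4)·0.15 = 0.9328
v' = 4.0000 + 3.9000·0.15 = 4.5850

(-7.0990, -1.7537, 0.9328, 4.5850)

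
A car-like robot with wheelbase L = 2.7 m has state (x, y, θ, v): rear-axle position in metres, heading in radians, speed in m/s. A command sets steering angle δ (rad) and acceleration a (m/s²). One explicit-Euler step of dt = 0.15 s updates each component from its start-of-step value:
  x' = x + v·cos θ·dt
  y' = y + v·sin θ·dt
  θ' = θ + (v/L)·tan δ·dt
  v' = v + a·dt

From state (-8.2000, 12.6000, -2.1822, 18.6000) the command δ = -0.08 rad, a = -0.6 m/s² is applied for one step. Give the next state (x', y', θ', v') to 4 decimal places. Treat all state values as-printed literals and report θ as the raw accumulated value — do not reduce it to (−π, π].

(-9.8015, 10.3154, -2.2650, 18.5100)

x' = -8.2000 + 18.6000·cos(-2.1822)·0.15 = -9.8015
y' = 12.6000 + 18.6000·sin(-2.1822)·0.15 = 10.3154
θ' = -2.1822 + (18.6000/2.7)·tan(-0.08)·0.15 = -2.2650
v' = 18.6000 − 0.6000·0.15 = 18.5100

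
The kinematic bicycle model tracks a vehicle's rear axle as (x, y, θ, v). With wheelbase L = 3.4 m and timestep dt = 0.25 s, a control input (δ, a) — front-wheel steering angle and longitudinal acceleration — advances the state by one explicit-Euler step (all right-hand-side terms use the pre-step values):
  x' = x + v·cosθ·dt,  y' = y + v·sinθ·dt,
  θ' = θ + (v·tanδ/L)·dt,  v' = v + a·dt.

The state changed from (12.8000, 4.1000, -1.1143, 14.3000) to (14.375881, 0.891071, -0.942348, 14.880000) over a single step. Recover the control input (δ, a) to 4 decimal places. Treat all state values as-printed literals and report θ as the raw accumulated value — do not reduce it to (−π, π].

δ = 0.1621, a = 2.3200

a = (v'−v)/dt = (0.580000)/0.25 = 2.3200
Δθ = θ'−θ = 0.171952;  (v·dt/L) = 14.3000·0.25/3.4 = 1.051471
tan δ = Δθ·L/(v·dt) = 0.163535  →  δ = 0.1621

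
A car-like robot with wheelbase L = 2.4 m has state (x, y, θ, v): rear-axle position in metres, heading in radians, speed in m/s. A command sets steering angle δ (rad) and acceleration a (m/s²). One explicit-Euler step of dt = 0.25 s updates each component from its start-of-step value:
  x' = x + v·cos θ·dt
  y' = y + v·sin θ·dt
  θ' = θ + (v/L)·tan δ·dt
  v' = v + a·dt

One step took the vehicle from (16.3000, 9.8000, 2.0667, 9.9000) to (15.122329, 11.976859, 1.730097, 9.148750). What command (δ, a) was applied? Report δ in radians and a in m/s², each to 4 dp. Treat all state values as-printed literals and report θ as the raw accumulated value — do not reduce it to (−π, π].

a = (v'−v)/dt = (-0.751250)/0.25 = -3.0050
Δθ = θ'−θ = -0.336603;  (v·dt/L) = 9.9000·0.25/2.4 = 1.031250
tan δ = Δθ·L/(v·dt) = -0.326403  →  δ = -0.3155

δ = -0.3155, a = -3.0050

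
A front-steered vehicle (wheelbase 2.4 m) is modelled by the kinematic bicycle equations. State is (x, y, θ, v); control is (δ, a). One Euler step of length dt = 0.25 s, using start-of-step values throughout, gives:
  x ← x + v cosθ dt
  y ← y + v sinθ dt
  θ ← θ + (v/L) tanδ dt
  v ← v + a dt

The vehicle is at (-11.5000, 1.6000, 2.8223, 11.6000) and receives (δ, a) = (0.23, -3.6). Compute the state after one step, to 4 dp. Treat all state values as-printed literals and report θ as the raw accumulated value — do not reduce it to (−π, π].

x' = -11.5000 + 11.6000·cos(2.8223)·0.25 = -14.2534
y' = 1.6000 + 11.6000·sin(2.8223)·0.25 = 2.5103
θ' = 2.8223 + (11.6000/2.4)·tan(0.23)·0.25 = 3.1052
v' = 11.6000 − 3.6000·0.25 = 10.7000

(-14.2534, 2.5103, 3.1052, 10.7000)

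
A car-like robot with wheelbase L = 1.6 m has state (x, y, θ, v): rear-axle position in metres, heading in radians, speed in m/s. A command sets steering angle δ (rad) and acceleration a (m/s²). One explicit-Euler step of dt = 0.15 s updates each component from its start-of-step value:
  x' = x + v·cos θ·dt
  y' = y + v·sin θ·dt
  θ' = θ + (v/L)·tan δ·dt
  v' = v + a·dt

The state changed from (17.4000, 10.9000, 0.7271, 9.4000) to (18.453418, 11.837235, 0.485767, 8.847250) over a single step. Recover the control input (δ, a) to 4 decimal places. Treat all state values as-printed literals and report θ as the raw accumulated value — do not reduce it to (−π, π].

a = (v'−v)/dt = (-0.552750)/0.15 = -3.6850
Δθ = θ'−θ = -0.241333;  (v·dt/L) = 9.4000·0.15/1.6 = 0.881250
tan δ = Δθ·L/(v·dt) = -0.273853  →  δ = -0.2673

δ = -0.2673, a = -3.6850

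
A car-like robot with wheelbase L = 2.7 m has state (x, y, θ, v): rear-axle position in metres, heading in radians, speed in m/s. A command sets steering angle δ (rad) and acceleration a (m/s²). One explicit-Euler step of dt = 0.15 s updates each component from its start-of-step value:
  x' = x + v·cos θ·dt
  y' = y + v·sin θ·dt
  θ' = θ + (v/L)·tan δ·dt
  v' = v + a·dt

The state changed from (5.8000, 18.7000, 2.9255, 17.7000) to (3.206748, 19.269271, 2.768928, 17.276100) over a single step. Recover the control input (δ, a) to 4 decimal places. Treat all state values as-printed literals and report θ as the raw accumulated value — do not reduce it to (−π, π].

δ = -0.1579, a = -2.8260

a = (v'−v)/dt = (-0.423900)/0.15 = -2.8260
Δθ = θ'−θ = -0.156572;  (v·dt/L) = 17.7000·0.15/2.7 = 0.983333
tan δ = Δθ·L/(v·dt) = -0.159226  →  δ = -0.1579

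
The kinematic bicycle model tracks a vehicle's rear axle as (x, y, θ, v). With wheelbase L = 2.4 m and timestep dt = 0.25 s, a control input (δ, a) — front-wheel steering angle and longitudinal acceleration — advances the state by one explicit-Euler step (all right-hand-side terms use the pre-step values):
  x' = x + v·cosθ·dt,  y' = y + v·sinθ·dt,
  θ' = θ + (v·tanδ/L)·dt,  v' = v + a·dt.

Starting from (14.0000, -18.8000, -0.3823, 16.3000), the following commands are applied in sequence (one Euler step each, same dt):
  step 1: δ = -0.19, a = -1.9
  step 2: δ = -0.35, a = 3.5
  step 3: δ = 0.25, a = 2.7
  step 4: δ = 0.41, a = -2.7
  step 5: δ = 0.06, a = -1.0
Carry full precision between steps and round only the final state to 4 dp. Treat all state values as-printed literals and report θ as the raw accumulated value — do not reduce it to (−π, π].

(28.8330, -30.5725, 0.0248, 16.4500)

after step 1 (δ=-0.19, a=-1.9): (17.780822, -20.320201, -0.708843, 15.825000)
after step 2 (δ=-0.35, a=3.5): (20.784073, -22.895545, -1.310570, 16.700000)
after step 3 (δ=0.25, a=2.7): (21.858298, -26.929980, -0.866381, 17.375000)
after step 4 (δ=0.41, a=-2.7): (24.671260, -30.239876, -0.079744, 16.700000)
after step 5 (δ=0.06, a=-1.0): (28.832992, -30.572454, 0.024756, 16.450000)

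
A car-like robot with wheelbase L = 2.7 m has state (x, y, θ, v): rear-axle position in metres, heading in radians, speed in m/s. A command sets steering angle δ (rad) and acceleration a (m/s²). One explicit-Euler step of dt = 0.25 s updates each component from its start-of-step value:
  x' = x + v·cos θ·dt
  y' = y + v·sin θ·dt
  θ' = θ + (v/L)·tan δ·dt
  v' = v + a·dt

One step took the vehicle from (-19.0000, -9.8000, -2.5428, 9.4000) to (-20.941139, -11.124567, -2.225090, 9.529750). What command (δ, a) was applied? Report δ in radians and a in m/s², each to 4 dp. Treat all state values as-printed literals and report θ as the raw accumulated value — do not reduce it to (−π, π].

δ = 0.3500, a = 0.5190

a = (v'−v)/dt = (0.129750)/0.25 = 0.5190
Δθ = θ'−θ = 0.317710;  (v·dt/L) = 9.4000·0.25/2.7 = 0.870370
tan δ = Δθ·L/(v·dt) = 0.365029  →  δ = 0.3500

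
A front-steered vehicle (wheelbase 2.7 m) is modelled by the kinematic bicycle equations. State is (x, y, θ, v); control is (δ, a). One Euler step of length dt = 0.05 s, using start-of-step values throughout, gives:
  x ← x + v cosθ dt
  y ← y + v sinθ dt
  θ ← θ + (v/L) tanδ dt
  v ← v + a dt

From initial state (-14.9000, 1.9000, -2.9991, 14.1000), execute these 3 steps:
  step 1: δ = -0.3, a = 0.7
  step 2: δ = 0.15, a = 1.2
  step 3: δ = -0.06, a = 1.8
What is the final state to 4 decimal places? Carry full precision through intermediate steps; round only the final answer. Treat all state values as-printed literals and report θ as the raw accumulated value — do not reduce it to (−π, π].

(-17.0094, 1.6845, -3.0561, 14.2850)

after step 1 (δ=-0.3, a=0.7): (-15.597855, 1.799882, -3.079871, 14.135000)
after step 2 (δ=0.15, a=1.2): (-16.303259, 1.756288, -3.040310, 14.195000)
after step 3 (δ=-0.06, a=1.8): (-17.009372, 1.684526, -3.056101, 14.285000)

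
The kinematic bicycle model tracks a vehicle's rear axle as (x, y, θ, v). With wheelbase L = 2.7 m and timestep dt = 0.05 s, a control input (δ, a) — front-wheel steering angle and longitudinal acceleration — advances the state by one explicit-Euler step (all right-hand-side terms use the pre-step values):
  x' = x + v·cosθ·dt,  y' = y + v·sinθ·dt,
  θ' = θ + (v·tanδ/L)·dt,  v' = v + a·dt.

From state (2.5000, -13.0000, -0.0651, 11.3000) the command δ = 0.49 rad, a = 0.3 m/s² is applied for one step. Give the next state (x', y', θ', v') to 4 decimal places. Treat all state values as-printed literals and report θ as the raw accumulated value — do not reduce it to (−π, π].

(3.0638, -13.0368, 0.0465, 11.3150)

x' = 2.5000 + 11.3000·cos(-0.0651)·0.05 = 3.0638
y' = -13.0000 + 11.3000·sin(-0.0651)·0.05 = -13.0368
θ' = -0.0651 + (11.3000/2.7)·tan(0.49)·0.05 = 0.0465
v' = 11.3000 + 0.3000·0.05 = 11.3150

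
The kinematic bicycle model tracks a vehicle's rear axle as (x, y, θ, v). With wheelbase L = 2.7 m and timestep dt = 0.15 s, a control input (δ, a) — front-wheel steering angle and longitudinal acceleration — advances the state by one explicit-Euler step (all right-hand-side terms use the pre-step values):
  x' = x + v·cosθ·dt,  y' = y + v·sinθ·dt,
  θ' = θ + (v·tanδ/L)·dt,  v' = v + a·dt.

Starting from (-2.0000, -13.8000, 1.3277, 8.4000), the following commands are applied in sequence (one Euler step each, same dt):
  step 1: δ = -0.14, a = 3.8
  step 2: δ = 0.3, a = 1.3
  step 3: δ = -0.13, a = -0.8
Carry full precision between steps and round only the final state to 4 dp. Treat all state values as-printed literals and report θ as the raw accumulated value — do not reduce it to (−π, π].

(-1.0759, -9.9369, 1.3495, 9.0450)

after step 1 (δ=-0.14, a=3.8): (-1.696707, -12.577047, 1.261936, 8.970000)
after step 2 (δ=0.3, a=1.3): (-1.287711, -11.295215, 1.416089, 9.165000)
after step 3 (δ=-0.13, a=-0.8): (-1.075875, -9.936885, 1.349522, 9.045000)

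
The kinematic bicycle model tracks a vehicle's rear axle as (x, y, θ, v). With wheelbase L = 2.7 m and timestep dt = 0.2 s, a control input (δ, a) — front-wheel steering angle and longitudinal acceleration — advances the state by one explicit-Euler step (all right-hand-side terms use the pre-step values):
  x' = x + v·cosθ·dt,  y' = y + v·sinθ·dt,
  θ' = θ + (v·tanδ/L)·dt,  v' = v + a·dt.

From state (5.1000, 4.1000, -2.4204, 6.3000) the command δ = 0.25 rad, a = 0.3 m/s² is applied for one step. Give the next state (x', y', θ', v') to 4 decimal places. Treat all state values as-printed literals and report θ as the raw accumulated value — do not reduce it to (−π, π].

x' = 5.1000 + 6.3000·cos(-2.4204)·0.2 = 4.1537
y' = 4.1000 + 6.3000·sin(-2.4204)·0.2 = 3.2680
θ' = -2.4204 + (6.3000/2.7)·tan(0.25)·0.2 = -2.3012
v' = 6.3000 + 0.3000·0.2 = 6.3600

(4.1537, 3.2680, -2.3012, 6.3600)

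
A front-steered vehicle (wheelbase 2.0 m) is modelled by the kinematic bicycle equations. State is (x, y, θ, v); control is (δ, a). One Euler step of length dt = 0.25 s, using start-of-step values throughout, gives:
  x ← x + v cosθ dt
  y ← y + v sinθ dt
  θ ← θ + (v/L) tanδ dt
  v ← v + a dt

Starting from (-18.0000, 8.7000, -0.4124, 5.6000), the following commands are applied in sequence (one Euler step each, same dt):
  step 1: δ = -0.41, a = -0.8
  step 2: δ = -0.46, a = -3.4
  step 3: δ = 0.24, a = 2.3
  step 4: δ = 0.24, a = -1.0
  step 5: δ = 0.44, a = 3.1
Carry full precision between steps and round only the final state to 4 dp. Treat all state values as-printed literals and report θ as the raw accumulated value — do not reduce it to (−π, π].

after step 1 (δ=-0.41, a=-0.8): (-16.717374, 8.138867, -0.716642, 5.400000)
after step 2 (δ=-0.46, a=-3.4): (-15.699453, 7.252111, -1.051070, 4.550000)
after step 3 (δ=0.24, a=2.3): (-15.134521, 6.264812, -0.911887, 5.125000)
after step 4 (δ=0.24, a=-1.0): (-14.350070, 5.251778, -0.755116, 4.875000)
after step 5 (δ=0.44, a=3.1): (-13.462585, 4.416480, -0.468234, 5.650000)

(-13.4626, 4.4165, -0.4682, 5.6500)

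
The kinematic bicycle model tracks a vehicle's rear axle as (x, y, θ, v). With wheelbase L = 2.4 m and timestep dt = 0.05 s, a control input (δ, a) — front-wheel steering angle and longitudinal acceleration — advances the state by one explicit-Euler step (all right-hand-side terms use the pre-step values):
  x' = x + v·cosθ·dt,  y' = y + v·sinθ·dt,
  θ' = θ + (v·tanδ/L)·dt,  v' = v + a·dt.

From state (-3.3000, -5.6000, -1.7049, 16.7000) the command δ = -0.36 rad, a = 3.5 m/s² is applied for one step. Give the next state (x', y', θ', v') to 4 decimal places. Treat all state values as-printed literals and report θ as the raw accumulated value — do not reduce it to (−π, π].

(-3.4116, -6.4275, -1.8359, 16.8750)

x' = -3.3000 + 16.7000·cos(-1.7049)·0.05 = -3.4116
y' = -5.6000 + 16.7000·sin(-1.7049)·0.05 = -6.4275
θ' = -1.7049 + (16.7000/2.4)·tan(-0.36)·0.05 = -1.8359
v' = 16.7000 + 3.5000·0.05 = 16.8750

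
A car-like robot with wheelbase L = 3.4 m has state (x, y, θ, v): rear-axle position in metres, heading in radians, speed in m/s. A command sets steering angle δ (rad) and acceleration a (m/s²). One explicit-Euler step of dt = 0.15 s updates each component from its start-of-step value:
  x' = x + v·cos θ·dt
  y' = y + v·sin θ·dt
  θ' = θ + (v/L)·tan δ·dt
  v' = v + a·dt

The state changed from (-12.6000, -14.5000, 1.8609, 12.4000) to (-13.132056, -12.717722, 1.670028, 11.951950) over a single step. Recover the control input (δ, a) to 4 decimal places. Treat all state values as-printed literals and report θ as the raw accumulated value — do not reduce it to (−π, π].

a = (v'−v)/dt = (-0.448050)/0.15 = -2.9870
Δθ = θ'−θ = -0.190872;  (v·dt/L) = 12.4000·0.15/3.4 = 0.547059
tan δ = Δθ·L/(v·dt) = -0.348906  →  δ = -0.3357

δ = -0.3357, a = -2.9870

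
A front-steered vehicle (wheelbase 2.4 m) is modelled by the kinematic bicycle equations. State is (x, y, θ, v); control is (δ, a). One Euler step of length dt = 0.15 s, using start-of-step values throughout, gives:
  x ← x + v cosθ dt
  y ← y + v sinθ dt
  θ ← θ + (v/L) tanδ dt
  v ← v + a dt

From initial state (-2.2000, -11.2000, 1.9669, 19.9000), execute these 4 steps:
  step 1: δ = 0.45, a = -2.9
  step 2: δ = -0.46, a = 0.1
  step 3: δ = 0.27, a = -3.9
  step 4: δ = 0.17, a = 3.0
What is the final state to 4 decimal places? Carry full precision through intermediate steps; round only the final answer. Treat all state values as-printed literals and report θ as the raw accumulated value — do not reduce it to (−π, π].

after step 1 (δ=0.45, a=-2.9): (-3.351693, -8.446125, 2.567700, 19.465000)
after step 2 (δ=-0.46, a=0.1): (-5.803681, -6.860977, 1.964955, 19.480000)
after step 3 (δ=0.27, a=-3.9): (-6.925822, -4.163036, 2.301908, 18.895000)
after step 4 (δ=0.17, a=3.0): (-8.818244, -2.053129, 2.504624, 19.345000)

(-8.8182, -2.0531, 2.5046, 19.3450)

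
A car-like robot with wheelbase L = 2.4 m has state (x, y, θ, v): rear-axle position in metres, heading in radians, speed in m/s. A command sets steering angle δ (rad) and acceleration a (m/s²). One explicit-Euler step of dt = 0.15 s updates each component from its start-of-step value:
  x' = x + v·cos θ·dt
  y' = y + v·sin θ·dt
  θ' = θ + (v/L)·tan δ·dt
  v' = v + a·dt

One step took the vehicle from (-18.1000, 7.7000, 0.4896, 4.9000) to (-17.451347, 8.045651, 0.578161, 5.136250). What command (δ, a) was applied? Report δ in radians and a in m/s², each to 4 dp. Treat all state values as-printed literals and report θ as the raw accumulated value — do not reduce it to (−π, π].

δ = 0.2815, a = 1.5750

a = (v'−v)/dt = (0.236250)/0.15 = 1.5750
Δθ = θ'−θ = 0.088561;  (v·dt/L) = 4.9000·0.15/2.4 = 0.306250
tan δ = Δθ·L/(v·dt) = 0.289179  →  δ = 0.2815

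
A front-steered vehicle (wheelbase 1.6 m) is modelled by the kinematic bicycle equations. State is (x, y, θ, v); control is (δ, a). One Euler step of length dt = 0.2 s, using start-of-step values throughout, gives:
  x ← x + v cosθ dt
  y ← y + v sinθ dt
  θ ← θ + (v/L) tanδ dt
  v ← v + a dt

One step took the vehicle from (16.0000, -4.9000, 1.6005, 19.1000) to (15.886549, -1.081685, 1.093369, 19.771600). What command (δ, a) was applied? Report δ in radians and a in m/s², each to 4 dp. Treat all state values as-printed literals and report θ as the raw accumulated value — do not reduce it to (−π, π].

a = (v'−v)/dt = (0.671600)/0.2 = 3.3580
Δθ = θ'−θ = -0.507131;  (v·dt/L) = 19.1000·0.2/1.6 = 2.387500
tan δ = Δθ·L/(v·dt) = -0.212411  →  δ = -0.2093

δ = -0.2093, a = 3.3580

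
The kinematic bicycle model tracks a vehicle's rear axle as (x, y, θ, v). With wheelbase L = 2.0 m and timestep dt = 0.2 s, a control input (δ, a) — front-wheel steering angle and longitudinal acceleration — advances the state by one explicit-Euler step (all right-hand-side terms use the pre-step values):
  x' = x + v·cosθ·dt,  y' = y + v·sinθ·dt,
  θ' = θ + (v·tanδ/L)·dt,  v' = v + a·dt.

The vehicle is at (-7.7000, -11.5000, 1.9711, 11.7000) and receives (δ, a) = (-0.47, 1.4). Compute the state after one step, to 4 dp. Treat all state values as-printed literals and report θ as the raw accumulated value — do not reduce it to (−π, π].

(-8.6119, -9.3450, 1.3768, 11.9800)

x' = -7.7000 + 11.7000·cos(1.9711)·0.2 = -8.6119
y' = -11.5000 + 11.7000·sin(1.9711)·0.2 = -9.3450
θ' = 1.9711 + (11.7000/2.0)·tan(-0.47)·0.2 = 1.3768
v' = 11.7000 + 1.4000·0.2 = 11.9800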